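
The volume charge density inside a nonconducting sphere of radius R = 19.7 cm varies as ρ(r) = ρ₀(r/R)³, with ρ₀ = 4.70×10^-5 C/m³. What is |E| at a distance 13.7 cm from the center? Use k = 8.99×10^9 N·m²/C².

By spherical symmetry E is radial; choose a Gaussian sphere of radius r = 13.7 cm (r < R).
Q_enc = ∫₀^r ρ(r')·4πr'² dr' = (4πρ₀/R³) ∫₀^r r'^5 dr' = 4πρ₀ r^6/(6·R³) = 8.513×10^-8 C.
By Gauss's law, ∮E·dA = E·4πr² = Q_enc/ε₀.
E = k|Q_enc|/r² = (8.99×10^9)(8.513×10^-8)/(0.137)² = 4.08×10^4 N/C.

4.08×10^4 V/m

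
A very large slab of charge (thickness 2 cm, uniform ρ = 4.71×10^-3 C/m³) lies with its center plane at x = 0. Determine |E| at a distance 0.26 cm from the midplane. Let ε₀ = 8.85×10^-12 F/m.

1.38e6 N/C

By symmetry E is perpendicular to the slab. A Gaussian pillbox from −0.26 cm to +0.26 cm (face area A) lies entirely within the slab.
Q_enc = ρ·(2x)·A and flux = 2EA, so 2EA = 2ρxA/ε₀ ⇒ E = |ρ|x/ε₀.
E = (4.71×10^-3)(0.0026)/(8.85×10^-12) = 1.38×10^6 N/C.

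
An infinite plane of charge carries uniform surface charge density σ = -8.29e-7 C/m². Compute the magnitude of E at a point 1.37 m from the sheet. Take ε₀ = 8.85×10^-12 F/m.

E ≈ 4.68×10^4 V/m

By planar symmetry E is perpendicular to the sheet and uniform; use a Gaussian pillbox with flat faces of area A on each side of the sheet.
Flux Φ = 2EA and Q_enc = σA, so 2EA = σA/ε₀ ⇒ E = |σ|/(2ε₀), independent of distance.
E = |σ|/(2ε₀) = (8.29e-7)/(2·8.85×10^-12) = 4.68e4 N/C.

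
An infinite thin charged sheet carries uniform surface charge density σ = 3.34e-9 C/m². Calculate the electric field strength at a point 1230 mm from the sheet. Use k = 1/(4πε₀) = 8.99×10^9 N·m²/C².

189 N/C

By planar symmetry E is perpendicular to the sheet and uniform; use a Gaussian pillbox with flat faces of area A on each side of the sheet.
Flux Φ = 2EA and Q_enc = σA, so 2EA = σA/ε₀ ⇒ E = |σ|/(2ε₀), independent of distance.
E = 2πk|σ| = 2π(8.99×10^9)(3.34e-9) = 189 N/C.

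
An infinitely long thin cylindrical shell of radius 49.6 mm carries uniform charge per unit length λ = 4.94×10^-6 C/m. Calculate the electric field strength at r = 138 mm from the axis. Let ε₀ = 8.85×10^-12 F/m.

|E| ≈ 6.44e5 V/m

Take a coaxial cylindrical Gaussian surface of radius r = 138 mm and length L (r > 49.6 mm).
The full line charge is enclosed: λ_enc = 4.94e-6 C/m.
Gauss's law: E·2πrL = λ_enc L/ε₀.
E = |λ_enc|/(2πε₀r) = (4.94×10^-6)/(2π·8.85×10^-12·0.138) = 6.44×10^5 N/C.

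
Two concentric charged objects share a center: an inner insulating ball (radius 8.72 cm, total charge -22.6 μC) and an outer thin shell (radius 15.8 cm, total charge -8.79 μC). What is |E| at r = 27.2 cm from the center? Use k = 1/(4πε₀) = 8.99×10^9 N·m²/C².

By spherical symmetry E is radial; choose a Gaussian sphere of radius r = 27.2 cm (r > 15.8 cm, enclosing both).
Q_enc = (-22.6 μC) + (-8.79 μC) = -3.139×10^-5 C.
Applying ∮E·dA = Q_enc/ε₀ with Φ = E(4πr²):
E = k|Q_enc|/r² = (8.99×10^9)(3.139×10^-5)/(0.272)² = 3.81×10^6 N/C.

|E| ≈ 3.81×10^6 N/C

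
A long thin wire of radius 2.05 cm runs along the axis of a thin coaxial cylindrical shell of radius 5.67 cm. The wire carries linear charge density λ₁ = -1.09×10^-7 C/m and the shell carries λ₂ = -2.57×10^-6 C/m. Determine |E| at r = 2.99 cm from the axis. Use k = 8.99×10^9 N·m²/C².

|E| ≈ 6.55×10^4 N/C

Take a coaxial cylindrical Gaussian surface of radius r = 2.99 cm and length L (between the conductors, 2.05 cm < r < 5.67 cm).
The shell at 5.67 cm lies outside the Gaussian surface, so λ_enc = λ₁ = -1.09×10^-7 C/m.
Gauss's law: E·2πrL = λ_enc L/ε₀.
E = 2k|λ_enc|/r = 2(8.99×10^9)(1.09×10^-7)/(0.0299) = 6.55×10^4 N/C.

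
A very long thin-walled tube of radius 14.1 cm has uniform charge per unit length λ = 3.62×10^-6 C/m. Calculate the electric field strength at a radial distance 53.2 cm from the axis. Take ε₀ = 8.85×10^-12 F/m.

|E| = 1.22e5 V/m

Take a coaxial cylindrical Gaussian surface of radius r = 53.2 cm and length L (r > 14.1 cm).
The full line charge is enclosed: λ_enc = 3.62×10^-6 C/m.
Gauss's law: E·2πrL = λ_enc L/ε₀.
E = |λ_enc|/(2πε₀r) = (3.62×10^-6)/(2π·8.85×10^-12·0.532) = 1.22×10^5 N/C.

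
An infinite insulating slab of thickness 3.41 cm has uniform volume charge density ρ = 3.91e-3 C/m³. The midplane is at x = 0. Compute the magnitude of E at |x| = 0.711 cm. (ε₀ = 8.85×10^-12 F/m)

3.14e6 N/C

By symmetry E is perpendicular to the slab. A Gaussian pillbox from −0.711 cm to +0.711 cm (face area A) lies entirely within the slab.
Q_enc = ρ·(2x)·A and flux = 2EA, so 2EA = 2ρxA/ε₀ ⇒ E = |ρ|x/ε₀.
E = (3.91e-3)(0.00711)/(8.85×10^-12) = 3.14e6 N/C.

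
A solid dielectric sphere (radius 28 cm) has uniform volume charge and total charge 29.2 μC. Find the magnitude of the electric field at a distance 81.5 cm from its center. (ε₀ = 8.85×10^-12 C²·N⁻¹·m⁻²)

Symmetry ⇒ E = E(r) r̂. Gaussian sphere of radius r = 81.5 cm (r > R, so the entire charge is enclosed).
Q_enc = 29.2 μC = 2.92×10^-5 C.
Applying ∮E·dA = Q_enc/ε₀ with Φ = E(4πr²):
E = |Q_enc|/(4πε₀r²) = (2.92e-5)/(4π·8.85×10^-12·(0.815)²) = 3.95×10^5 N/C.

3.95e5 N/C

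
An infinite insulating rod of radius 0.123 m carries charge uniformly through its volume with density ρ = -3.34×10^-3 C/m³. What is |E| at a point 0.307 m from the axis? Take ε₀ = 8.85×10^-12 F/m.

E ≈ 9.30×10^6 N/C

Choose a coaxial cylinder of radius r = 0.307 m (arbitrary length L) as the Gaussian surface (r > 0.123 m, full cross-section enclosed).
λ_enc = ρ·πR² = (-3.34×10^-3)π(0.123)² = -1.587×10^-4 C/m.
Gauss's law: E·2πrL = λ_enc L/ε₀.
E = |λ_enc|/(2πε₀r) = (1.587×10^-4)/(2π·8.85×10^-12·0.307) = 9.30×10^6 N/C.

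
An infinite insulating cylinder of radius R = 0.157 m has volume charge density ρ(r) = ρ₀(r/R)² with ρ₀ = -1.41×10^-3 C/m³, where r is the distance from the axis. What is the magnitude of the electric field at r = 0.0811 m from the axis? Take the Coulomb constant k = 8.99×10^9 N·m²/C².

E = 8.62×10^5 V/m

Take a coaxial cylindrical Gaussian surface of radius r = 0.0811 m and length L (r < R).
Integrating ρ over the cross-section to radius r: λ_enc = (2πρ₀/R²) ∫₀^r r'^3 dr' = 2πρ₀ r^4/(4·R²) = -3.887e-6 C/m.
Applying ∮E·dA = Q_enc/ε₀ with the end caps contributing no flux:
E = 2k|λ_enc|/r = 2(8.99×10^9)(3.887×10^-6)/(0.0811) = 8.62e5 N/C.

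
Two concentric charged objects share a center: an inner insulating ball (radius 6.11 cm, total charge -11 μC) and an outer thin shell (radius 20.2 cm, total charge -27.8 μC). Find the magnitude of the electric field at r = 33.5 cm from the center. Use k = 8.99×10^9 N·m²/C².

E = 3.11×10^6 V/m

By spherical symmetry E is radial; choose a Gaussian sphere of radius r = 33.5 cm (r > 20.2 cm, enclosing both).
Q_enc = (-11 μC) + (-27.8 μC) = -3.88×10^-5 C.
Since E is radial and uniform over the Gaussian sphere, Φ = E·4πr² = Q_enc/ε₀.
E = k|Q_enc|/r² = (8.99×10^9)(3.88×10^-5)/(0.335)² = 3.11e6 N/C.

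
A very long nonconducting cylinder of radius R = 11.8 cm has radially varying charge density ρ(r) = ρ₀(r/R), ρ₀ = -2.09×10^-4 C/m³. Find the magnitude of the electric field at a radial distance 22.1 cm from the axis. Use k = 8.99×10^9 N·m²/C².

|E| ≈ 4.96×10^5 V/m

Coaxial Gaussian cylinder, radius r = 22.1 cm, length L (r > R, full charge per length enclosed).
λ_enc = 2π ∫₀^R ρ₀(r'/R)^1 r' dr' = 2πρ₀R²/3 = -6.095×10^-6 C/m.
By Gauss's law (flux through the curved wall only), E·2πrL = λ_enc L/ε₀.
E = 2k|λ_enc|/r = 2(8.99×10^9)(6.095×10^-6)/(0.221) = 4.96e5 N/C.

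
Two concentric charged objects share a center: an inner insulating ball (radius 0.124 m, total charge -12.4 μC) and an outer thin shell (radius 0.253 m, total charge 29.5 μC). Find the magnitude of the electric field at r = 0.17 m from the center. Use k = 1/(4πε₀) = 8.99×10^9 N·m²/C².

Use a concentric Gaussian sphere at r = 0.17 m (between the bodies, 0.124 m < r < 0.253 m).
Only the inner charge is enclosed; the outer shell contributes nothing inside itself. Q_enc = -12.4 μC = -1.24×10^-5 C.
Applying ∮E·dA = Q_enc/ε₀ with Φ = E(4πr²):
E = k|Q_enc|/r² = (8.99×10^9)(1.24×10^-5)/(0.17)² = 3.86×10^6 N/C.

3.86×10^6 N/C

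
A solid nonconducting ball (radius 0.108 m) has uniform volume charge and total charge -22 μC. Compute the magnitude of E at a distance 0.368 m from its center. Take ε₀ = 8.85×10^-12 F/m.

Use a concentric Gaussian sphere at r = 0.368 m (r > R, so the entire charge is enclosed).
Q_enc = -22 μC = -2.20e-5 C.
Applying ∮E·dA = Q_enc/ε₀ with Φ = E(4πr²):
E = |Q_enc|/(4πε₀r²) = (2.20e-5)/(4π·8.85×10^-12·(0.368)²) = 1.46e6 N/C.

|E| ≈ 1.46×10^6 N/C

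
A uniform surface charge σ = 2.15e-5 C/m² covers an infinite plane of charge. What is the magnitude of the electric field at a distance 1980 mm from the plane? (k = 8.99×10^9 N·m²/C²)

|E| ≈ 1.21×10^6 V/m

By planar symmetry E is perpendicular to the sheet and uniform; use a Gaussian pillbox with flat faces of area A on each side of the sheet.
Flux Φ = 2EA and Q_enc = σA, so 2EA = σA/ε₀ ⇒ E = |σ|/(2ε₀), independent of distance.
E = 2πk|σ| = 2π(8.99×10^9)(2.15×10^-5) = 1.21×10^6 N/C.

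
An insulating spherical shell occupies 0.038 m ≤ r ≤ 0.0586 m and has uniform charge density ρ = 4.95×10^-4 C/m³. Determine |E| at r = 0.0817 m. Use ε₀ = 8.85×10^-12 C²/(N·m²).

E ≈ 4.09×10^5 N/C

By spherical symmetry E is radial; choose a Gaussian sphere of radius r = 0.0817 m (r > 0.0586 m, enclosing the whole shell).
Q_enc = ρ·(4π/3)(b³ − a³) = (4.95×10^-4)·(4π/3)·((0.0586)³ − (0.038)³) = 3.035e-7 C.
Gauss's law: E·4πr² = Q_enc/ε₀.
E = |Q_enc|/(4πε₀r²) = (3.035e-7)/(4π·8.85×10^-12·(0.0817)²) = 4.09e5 N/C.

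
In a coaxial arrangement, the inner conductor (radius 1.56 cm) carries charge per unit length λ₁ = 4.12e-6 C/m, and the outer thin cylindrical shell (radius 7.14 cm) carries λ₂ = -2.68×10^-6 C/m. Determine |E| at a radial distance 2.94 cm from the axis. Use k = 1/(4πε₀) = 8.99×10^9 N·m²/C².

Choose a coaxial cylinder of radius r = 2.94 cm (arbitrary length L) as the Gaussian surface (between the conductors, 1.56 cm < r < 7.14 cm).
The shell at 7.14 cm lies outside the Gaussian surface, so λ_enc = λ₁ = 4.12×10^-6 C/m.
Applying ∮E·dA = Q_enc/ε₀ with the end caps contributing no flux:
E = 2k|λ_enc|/r = 2(8.99×10^9)(4.12e-6)/(0.0294) = 2.52×10^6 N/C.

2.52×10^6 N/C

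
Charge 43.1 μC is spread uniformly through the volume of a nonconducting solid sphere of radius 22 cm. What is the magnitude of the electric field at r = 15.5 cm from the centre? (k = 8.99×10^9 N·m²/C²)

Take a concentric spherical Gaussian surface of radius r = 15.5 cm (r < R).
For a uniform sphere the enclosed fraction is (r/R)³, so Q_enc = (43.1 μC)(0.155/0.22)³ = 1.507×10^-5 C.
Since E is radial and uniform over the Gaussian sphere, Φ = E·4πr² = Q_enc/ε₀.
E = k|Q_enc|/r² = (8.99×10^9)(1.507×10^-5)/(0.155)² = 5.64e6 N/C.

|E| ≈ 5.64e6 V/m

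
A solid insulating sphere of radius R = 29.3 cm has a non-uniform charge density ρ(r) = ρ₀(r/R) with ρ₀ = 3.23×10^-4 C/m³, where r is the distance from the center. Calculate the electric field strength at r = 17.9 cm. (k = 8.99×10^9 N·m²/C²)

Take a concentric spherical Gaussian surface of radius r = 17.9 cm (r < R).
Q_enc = ∫₀^r ρ(r')·4πr'² dr' = (4πρ₀/R) ∫₀^r r'^3 dr' = 4πρ₀ r^4/(4·R) = 3.555×10^-6 C.
Applying ∮E·dA = Q_enc/ε₀ with Φ = E(4πr²):
E = k|Q_enc|/r² = (8.99×10^9)(3.555×10^-6)/(0.179)² = 9.98×10^5 N/C.

|E| ≈ 9.98×10^5 V/m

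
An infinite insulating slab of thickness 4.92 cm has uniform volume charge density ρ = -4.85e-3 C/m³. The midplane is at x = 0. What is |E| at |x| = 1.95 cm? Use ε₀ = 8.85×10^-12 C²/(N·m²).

By symmetry E is perpendicular to the slab. A Gaussian pillbox from −1.95 cm to +1.95 cm (face area A) lies entirely within the slab.
Q_enc = ρ·(2x)·A and flux = 2EA, so 2EA = 2ρxA/ε₀ ⇒ E = |ρ|x/ε₀.
E = (4.85×10^-3)(0.0195)/(8.85×10^-12) = 1.07e7 N/C.

E = 1.07e7 N/C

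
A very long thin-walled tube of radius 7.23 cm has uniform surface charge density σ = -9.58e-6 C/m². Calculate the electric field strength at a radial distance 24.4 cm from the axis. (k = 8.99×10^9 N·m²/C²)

Choose a coaxial cylinder of radius r = 24.4 cm (arbitrary length L) as the Gaussian surface (r > 7.23 cm).
The whole shell is enclosed: λ_enc = σ·2πR = (-9.58×10^-6)·2π·(0.0723) = -4.352×10^-6 C/m.
By Gauss's law (flux through the curved wall only), E·2πrL = λ_enc L/ε₀.
E = 2k|λ_enc|/r = 2(8.99×10^9)(4.352e-6)/(0.244) = 3.21×10^5 N/C.

3.21×10^5 N/C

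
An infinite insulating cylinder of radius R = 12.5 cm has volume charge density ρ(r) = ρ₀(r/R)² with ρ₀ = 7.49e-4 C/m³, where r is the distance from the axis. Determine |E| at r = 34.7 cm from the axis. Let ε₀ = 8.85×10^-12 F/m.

|E| ≈ 9.53e5 V/m

Coaxial Gaussian cylinder, radius r = 34.7 cm, length L (r > R, full charge per length enclosed).
λ_enc = 2π ∫₀^R ρ₀(r'/R)^2 r' dr' = 2πρ₀R²/4 = 1.838e-5 C/m.
Applying ∮E·dA = Q_enc/ε₀ with the end caps contributing no flux:
E = |λ_enc|/(2πε₀r) = (1.838×10^-5)/(2π·8.85×10^-12·0.347) = 9.53×10^5 N/C.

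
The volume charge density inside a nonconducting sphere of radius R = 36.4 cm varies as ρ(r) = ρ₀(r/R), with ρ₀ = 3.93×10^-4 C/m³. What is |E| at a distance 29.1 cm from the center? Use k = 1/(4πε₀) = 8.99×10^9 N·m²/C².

By spherical symmetry E is radial; choose a Gaussian sphere of radius r = 29.1 cm (r < R).
Integrate the density: Q_enc = 4π ∫₀^r ρ₀(r'/R)^1 r'² dr' = 4πρ₀ r^4/(4·R) = 2.432×10^-5 C.
Applying ∮E·dA = Q_enc/ε₀ with Φ = E(4πr²):
E = k|Q_enc|/r² = (8.99×10^9)(2.432×10^-5)/(0.291)² = 2.58e6 N/C.

|E| = 2.58×10^6 V/m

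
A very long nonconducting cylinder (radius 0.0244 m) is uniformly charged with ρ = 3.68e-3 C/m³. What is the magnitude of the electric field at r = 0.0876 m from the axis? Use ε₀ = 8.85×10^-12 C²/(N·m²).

Coaxial Gaussian cylinder, radius r = 0.0876 m, length L (r > 0.0244 m, full cross-section enclosed).
λ_enc = ρ·πR² = (3.68×10^-3)π(0.0244)² = 6.883×10^-6 C/m.
Applying ∮E·dA = Q_enc/ε₀ with the end caps contributing no flux:
E = |λ_enc|/(2πε₀r) = (6.883×10^-6)/(2π·8.85×10^-12·0.0876) = 1.41×10^6 N/C.

1.41×10^6 N/C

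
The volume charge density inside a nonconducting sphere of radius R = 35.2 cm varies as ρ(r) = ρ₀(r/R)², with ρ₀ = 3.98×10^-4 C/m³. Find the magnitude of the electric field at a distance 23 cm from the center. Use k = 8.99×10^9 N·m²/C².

Use a concentric Gaussian sphere at r = 23 cm (r < R).
Q_enc = ∫₀^r ρ(r')·4πr'² dr' = (4πρ₀/R²) ∫₀^r r'^4 dr' = 4πρ₀ r^5/(5·R²) = 5.196e-6 C.
Gauss's law: E·4πr² = Q_enc/ε₀.
E = k|Q_enc|/r² = (8.99×10^9)(5.196×10^-6)/(0.23)² = 8.83×10^5 N/C.

8.83×10^5 N/C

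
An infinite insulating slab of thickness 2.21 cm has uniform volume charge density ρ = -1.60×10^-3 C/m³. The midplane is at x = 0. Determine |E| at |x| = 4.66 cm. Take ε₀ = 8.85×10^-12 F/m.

2.00×10^6 V/m

The point |x| = 4.66 cm lies outside the slab (half-thickness 0.01105 m). A symmetric pillbox spanning the full slab encloses Q_enc = ρ·d·A.
Flux = 2EA ⇒ E = |ρ|d/(2ε₀), independent of distance outside.
E = (1.60×10^-3)(0.0221)/(2·8.85×10^-12) = 2.00×10^6 N/C.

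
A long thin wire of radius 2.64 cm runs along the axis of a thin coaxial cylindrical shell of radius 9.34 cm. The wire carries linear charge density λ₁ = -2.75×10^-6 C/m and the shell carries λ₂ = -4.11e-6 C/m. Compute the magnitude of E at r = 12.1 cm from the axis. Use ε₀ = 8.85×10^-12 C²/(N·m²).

E ≈ 1.02×10^6 V/m

Take a coaxial cylindrical Gaussian surface of radius r = 12.1 cm and length L (r > 9.34 cm, enclosing both).
λ_enc = λ₁ + λ₂ = (-2.75×10^-6) + (-4.11e-6) = -6.86×10^-6 C/m.
Gauss's law: E·2πrL = λ_enc L/ε₀.
E = |λ_enc|/(2πε₀r) = (6.86×10^-6)/(2π·8.85×10^-12·0.121) = 1.02×10^6 N/C.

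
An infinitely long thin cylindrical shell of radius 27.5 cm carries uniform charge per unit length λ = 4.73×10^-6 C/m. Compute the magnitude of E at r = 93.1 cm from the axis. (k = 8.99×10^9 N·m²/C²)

|E| = 9.13×10^4 V/m

Coaxial Gaussian cylinder, radius r = 93.1 cm, length L (r > 27.5 cm).
The full line charge is enclosed: λ_enc = 4.73×10^-6 C/m.
By Gauss's law (flux through the curved wall only), E·2πrL = λ_enc L/ε₀.
E = 2k|λ_enc|/r = 2(8.99×10^9)(4.73×10^-6)/(0.931) = 9.13×10^4 N/C.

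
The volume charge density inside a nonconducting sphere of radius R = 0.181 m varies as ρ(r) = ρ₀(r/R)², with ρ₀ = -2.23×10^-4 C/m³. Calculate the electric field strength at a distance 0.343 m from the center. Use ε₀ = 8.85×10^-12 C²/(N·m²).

Take a concentric spherical Gaussian surface of radius r = 0.343 m (r > R, all charge enclosed).
Q_enc = 4π ∫₀^R ρ₀(r'/R)^2 r'² dr' = 4πρ₀R³/5 = -3.323×10^-6 C.
Since E is radial and uniform over the Gaussian sphere, Φ = E·4πr² = Q_enc/ε₀.
E = |Q_enc|/(4πε₀r²) = (3.323×10^-6)/(4π·8.85×10^-12·(0.343)²) = 2.54e5 N/C.

2.54e5 V/m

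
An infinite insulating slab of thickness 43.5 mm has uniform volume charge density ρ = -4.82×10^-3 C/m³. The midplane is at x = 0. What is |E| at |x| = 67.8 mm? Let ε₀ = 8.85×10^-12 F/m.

The point |x| = 67.8 mm lies outside the slab (half-thickness 0.02175 m). A symmetric pillbox spanning the full slab encloses Q_enc = ρ·d·A.
Flux = 2EA ⇒ E = |ρ|d/(2ε₀), independent of distance outside.
E = (4.82×10^-3)(0.0435)/(2·8.85×10^-12) = 1.18e7 N/C.

E ≈ 1.18×10^7 N/C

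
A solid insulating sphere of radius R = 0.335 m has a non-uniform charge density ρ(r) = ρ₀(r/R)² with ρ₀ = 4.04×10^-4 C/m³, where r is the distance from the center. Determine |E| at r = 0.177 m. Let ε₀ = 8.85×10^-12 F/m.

4.51e5 N/C

Use a concentric Gaussian sphere at r = 0.177 m (r < R).
Integrate the density: Q_enc = 4π ∫₀^r ρ₀(r'/R)^2 r'² dr' = 4πρ₀ r^5/(5·R²) = 1.572×10^-6 C.
By Gauss's law, ∮E·dA = E·4πr² = Q_enc/ε₀.
E = |Q_enc|/(4πε₀r²) = (1.572×10^-6)/(4π·8.85×10^-12·(0.177)²) = 4.51e5 N/C.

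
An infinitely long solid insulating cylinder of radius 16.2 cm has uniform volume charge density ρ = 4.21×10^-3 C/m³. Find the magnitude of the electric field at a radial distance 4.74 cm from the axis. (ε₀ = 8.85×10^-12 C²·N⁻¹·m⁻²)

|E| ≈ 1.13×10^7 N/C

By cylindrical symmetry E is radial; use a coaxial Gaussian cylinder of radius 4.74 cm and length L (r < R).
Enclosed charge per unit length: λ_enc = ρ·πr² = (4.21e-3)π(0.0474)² = 2.972×10^-5 C/m.
By Gauss's law (flux through the curved wall only), E·2πrL = λ_enc L/ε₀.
E = |λ_enc|/(2πε₀r) = (2.972×10^-5)/(2π·8.85×10^-12·0.0474) = 1.13×10^7 N/C.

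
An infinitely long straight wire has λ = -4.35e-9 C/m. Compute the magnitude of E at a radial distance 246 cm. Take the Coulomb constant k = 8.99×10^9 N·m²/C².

E ≈ 31.8 V/m

By cylindrical symmetry E is radial; use a coaxial Gaussian cylinder of radius 246 cm and length L.
Q_enc = λL, so λ_enc = -4.35×10^-9 C/m.
Applying ∮E·dA = Q_enc/ε₀ with the end caps contributing no flux:
E = 2k|λ_enc|/r = 2(8.99×10^9)(4.35e-9)/(2.46) = 31.8 N/C.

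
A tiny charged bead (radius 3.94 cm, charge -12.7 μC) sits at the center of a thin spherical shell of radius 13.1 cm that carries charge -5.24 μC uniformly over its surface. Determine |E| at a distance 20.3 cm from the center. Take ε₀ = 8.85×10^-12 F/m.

E ≈ 3.91e6 N/C

Symmetry ⇒ E = E(r) r̂. Gaussian sphere of radius r = 20.3 cm (r > 13.1 cm, enclosing both).
Q_enc = (-12.7 μC) + (-5.24 μC) = -1.794e-5 C.
Gauss's law: E·4πr² = Q_enc/ε₀.
E = |Q_enc|/(4πε₀r²) = (1.794e-5)/(4π·8.85×10^-12·(0.203)²) = 3.91×10^6 N/C.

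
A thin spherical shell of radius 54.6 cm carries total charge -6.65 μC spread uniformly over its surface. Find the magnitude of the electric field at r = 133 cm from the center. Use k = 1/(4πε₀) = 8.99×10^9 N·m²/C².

Take a concentric spherical Gaussian surface of radius r = 133 cm (r > 54.6 cm).
The entire shell is enclosed: Q_enc = -6.65×10^-6 C.
Applying ∮E·dA = Q_enc/ε₀ with Φ = E(4πr²):
E = k|Q_enc|/r² = (8.99×10^9)(6.65e-6)/(1.33)² = 3.38e4 N/C.

|E| = 3.38e4 V/m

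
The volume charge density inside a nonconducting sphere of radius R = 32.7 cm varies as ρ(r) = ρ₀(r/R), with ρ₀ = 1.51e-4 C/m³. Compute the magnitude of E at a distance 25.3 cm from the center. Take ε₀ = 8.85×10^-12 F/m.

Symmetry ⇒ E = E(r) r̂. Gaussian sphere of radius r = 25.3 cm (r < R).
Q_enc = ∫₀^r ρ(r')·4πr'² dr' = (4πρ₀/R) ∫₀^r r'^3 dr' = 4πρ₀ r^4/(4·R) = 5.944e-6 C.
Applying ∮E·dA = Q_enc/ε₀ with Φ = E(4πr²):
E = |Q_enc|/(4πε₀r²) = (5.944×10^-6)/(4π·8.85×10^-12·(0.253)²) = 8.35×10^5 N/C.

|E| ≈ 8.35e5 V/m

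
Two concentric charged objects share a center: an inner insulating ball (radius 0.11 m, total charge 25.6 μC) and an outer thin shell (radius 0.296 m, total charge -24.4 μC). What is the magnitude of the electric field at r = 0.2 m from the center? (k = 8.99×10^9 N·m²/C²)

Use a concentric Gaussian sphere at r = 0.2 m (between the bodies, 0.11 m < r < 0.296 m).
Only the inner charge is enclosed; the outer shell contributes nothing inside itself. Q_enc = 25.6 μC = 2.56×10^-5 C.
Gauss's law: E·4πr² = Q_enc/ε₀.
E = k|Q_enc|/r² = (8.99×10^9)(2.56×10^-5)/(0.2)² = 5.75×10^6 N/C.

|E| = 5.75e6 V/m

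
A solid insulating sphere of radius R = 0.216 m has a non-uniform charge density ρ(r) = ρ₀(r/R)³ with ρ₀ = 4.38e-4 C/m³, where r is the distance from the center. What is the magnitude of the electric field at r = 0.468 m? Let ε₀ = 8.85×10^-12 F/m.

Take a concentric spherical Gaussian surface of radius r = 0.468 m (r > R, all charge enclosed).
Q_enc = 4π ∫₀^R ρ₀(r'/R)^3 r'² dr' = 4πρ₀R³/6 = 9.245×10^-6 C.
Applying ∮E·dA = Q_enc/ε₀ with Φ = E(4πr²):
E = |Q_enc|/(4πε₀r²) = (9.245×10^-6)/(4π·8.85×10^-12·(0.468)²) = 3.80×10^5 N/C.

E = 3.80×10^5 V/m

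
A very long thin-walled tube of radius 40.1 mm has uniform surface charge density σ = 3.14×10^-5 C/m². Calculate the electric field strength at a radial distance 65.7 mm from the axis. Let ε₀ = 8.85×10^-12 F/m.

2.17e6 N/C

By cylindrical symmetry E is radial; use a coaxial Gaussian cylinder of radius 65.7 mm and length L (r > 40.1 mm).
The whole shell is enclosed: λ_enc = σ·2πR = (3.14×10^-5)·2π·(0.0401) = 7.911×10^-6 C/m.
Applying ∮E·dA = Q_enc/ε₀ with the end caps contributing no flux:
E = |λ_enc|/(2πε₀r) = (7.911e-6)/(2π·8.85×10^-12·0.0657) = 2.17e6 N/C.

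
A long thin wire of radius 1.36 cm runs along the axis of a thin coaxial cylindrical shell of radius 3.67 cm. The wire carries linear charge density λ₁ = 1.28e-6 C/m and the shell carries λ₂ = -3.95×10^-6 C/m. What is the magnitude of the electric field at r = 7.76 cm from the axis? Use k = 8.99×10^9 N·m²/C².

Choose a coaxial cylinder of radius r = 7.76 cm (arbitrary length L) as the Gaussian surface (r > 3.67 cm, enclosing both).
λ_enc = λ₁ + λ₂ = (1.28×10^-6) + (-3.95×10^-6) = -2.67×10^-6 C/m.
By Gauss's law (flux through the curved wall only), E·2πrL = λ_enc L/ε₀.
E = 2k|λ_enc|/r = 2(8.99×10^9)(2.67e-6)/(0.0776) = 6.19e5 N/C.

6.19e5 N/C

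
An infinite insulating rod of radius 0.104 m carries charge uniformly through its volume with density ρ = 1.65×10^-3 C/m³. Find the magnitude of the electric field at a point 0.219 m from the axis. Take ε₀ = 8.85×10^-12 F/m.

E = 4.60×10^6 N/C

Take a coaxial cylindrical Gaussian surface of radius r = 0.219 m and length L (r > 0.104 m, full cross-section enclosed).
λ_enc = ρ·πR² = (1.65e-3)π(0.104)² = 5.607e-5 C/m.
Since E is radial and uniform over the curved surface, Φ = E·2πrL = Q_enc/ε₀ = λ_enc L/ε₀.
E = |λ_enc|/(2πε₀r) = (5.607×10^-5)/(2π·8.85×10^-12·0.219) = 4.60×10^6 N/C.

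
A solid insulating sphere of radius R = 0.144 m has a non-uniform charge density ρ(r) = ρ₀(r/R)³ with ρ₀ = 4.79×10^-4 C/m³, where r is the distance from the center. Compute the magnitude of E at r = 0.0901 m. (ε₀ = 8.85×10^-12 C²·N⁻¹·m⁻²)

1.99×10^5 V/m

By spherical symmetry E is radial; choose a Gaussian sphere of radius r = 0.0901 m (r < R).
Q_enc = ∫₀^r ρ(r')·4πr'² dr' = (4πρ₀/R³) ∫₀^r r'^5 dr' = 4πρ₀ r^6/(6·R³) = 1.797×10^-7 C.
Gauss's law: E·4πr² = Q_enc/ε₀.
E = |Q_enc|/(4πε₀r²) = (1.797e-7)/(4π·8.85×10^-12·(0.0901)²) = 1.99e5 N/C.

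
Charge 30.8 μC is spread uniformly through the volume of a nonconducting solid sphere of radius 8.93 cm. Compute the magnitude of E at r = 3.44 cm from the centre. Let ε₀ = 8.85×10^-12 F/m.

1.34e7 V/m

Take a concentric spherical Gaussian surface of radius r = 3.44 cm (r < R).
For a uniform sphere the enclosed fraction is (r/R)³, so Q_enc = (30.8 μC)(0.0344/0.0893)³ = 1.761×10^-6 C.
Gauss's law: E·4πr² = Q_enc/ε₀.
E = |Q_enc|/(4πε₀r²) = (1.761×10^-6)/(4π·8.85×10^-12·(0.0344)²) = 1.34e7 N/C.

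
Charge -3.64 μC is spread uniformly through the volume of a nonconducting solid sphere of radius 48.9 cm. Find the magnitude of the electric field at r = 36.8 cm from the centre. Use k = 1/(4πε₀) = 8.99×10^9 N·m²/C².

1.03×10^5 N/C

Use a concentric Gaussian sphere at r = 36.8 cm (r < R).
For a uniform sphere the enclosed fraction is (r/R)³, so Q_enc = (-3.64 μC)(0.368/0.489)³ = -1.551×10^-6 C.
Applying ∮E·dA = Q_enc/ε₀ with Φ = E(4πr²):
E = k|Q_enc|/r² = (8.99×10^9)(1.551×10^-6)/(0.368)² = 1.03×10^5 N/C.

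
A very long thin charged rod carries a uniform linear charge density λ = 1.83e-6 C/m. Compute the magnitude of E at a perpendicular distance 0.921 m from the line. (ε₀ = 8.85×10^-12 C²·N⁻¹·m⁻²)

|E| ≈ 3.57e4 N/C

Coaxial Gaussian cylinder, radius r = 0.921 m, length L.
Q_enc = λL, so λ_enc = 1.83e-6 C/m.
Applying ∮E·dA = Q_enc/ε₀ with the end caps contributing no flux:
E = |λ_enc|/(2πε₀r) = (1.83e-6)/(2π·8.85×10^-12·0.921) = 3.57×10^4 N/C.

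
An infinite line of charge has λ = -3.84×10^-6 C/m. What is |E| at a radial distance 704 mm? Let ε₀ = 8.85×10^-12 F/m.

|E| ≈ 9.81×10^4 N/C

By cylindrical symmetry E is radial; use a coaxial Gaussian cylinder of radius 704 mm and length L.
Q_enc = λL, so λ_enc = -3.84×10^-6 C/m.
Gauss's law: E·2πrL = λ_enc L/ε₀.
E = |λ_enc|/(2πε₀r) = (3.84×10^-6)/(2π·8.85×10^-12·0.704) = 9.81e4 N/C.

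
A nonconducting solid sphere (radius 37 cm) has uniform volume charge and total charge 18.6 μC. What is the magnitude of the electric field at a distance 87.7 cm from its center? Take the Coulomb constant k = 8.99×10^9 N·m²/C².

2.17×10^5 N/C

By spherical symmetry E is radial; choose a Gaussian sphere of radius r = 87.7 cm (r > R, so the entire charge is enclosed).
Q_enc = 18.6 μC = 1.86e-5 C.
Applying ∮E·dA = Q_enc/ε₀ with Φ = E(4πr²):
E = k|Q_enc|/r² = (8.99×10^9)(1.86×10^-5)/(0.877)² = 2.17×10^5 N/C.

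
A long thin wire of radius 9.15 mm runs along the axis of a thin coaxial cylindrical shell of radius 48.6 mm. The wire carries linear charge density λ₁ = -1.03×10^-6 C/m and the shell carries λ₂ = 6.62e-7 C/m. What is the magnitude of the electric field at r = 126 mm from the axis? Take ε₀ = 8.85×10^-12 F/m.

Take a coaxial cylindrical Gaussian surface of radius r = 126 mm and length L (r > 48.6 mm, enclosing both).
λ_enc = λ₁ + λ₂ = (-1.03×10^-6) + (6.62e-7) = -3.68×10^-7 C/m.
Since E is radial and uniform over the curved surface, Φ = E·2πrL = Q_enc/ε₀ = λ_enc L/ε₀.
E = |λ_enc|/(2πε₀r) = (3.68e-7)/(2π·8.85×10^-12·0.126) = 5.25×10^4 N/C.

E ≈ 5.25e4 N/C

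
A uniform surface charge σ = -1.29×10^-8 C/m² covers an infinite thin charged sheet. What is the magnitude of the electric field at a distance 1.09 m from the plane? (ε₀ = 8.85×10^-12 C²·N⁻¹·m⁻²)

|E| ≈ 729 N/C

By planar symmetry E is perpendicular to the sheet and uniform; use a Gaussian pillbox with flat faces of area A on each side of the sheet.
Only the two end caps contribute flux: Φ = 2EA. With Q_enc = σA, Gauss's law gives E = |σ|/(2ε₀).
E = |σ|/(2ε₀) = (1.29×10^-8)/(2·8.85×10^-12) = 729 N/C.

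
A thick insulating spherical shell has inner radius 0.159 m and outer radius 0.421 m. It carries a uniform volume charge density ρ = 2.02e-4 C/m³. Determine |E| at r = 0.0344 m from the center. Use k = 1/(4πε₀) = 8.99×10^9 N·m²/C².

By spherical symmetry E is radial; choose a Gaussian sphere of radius r = 0.0344 m (r < 0.159 m, inside the empty cavity).
No charge is enclosed, so by Gauss's law E·4πr² = 0 ⇒ E = 0.

E = 0 (no enclosed charge)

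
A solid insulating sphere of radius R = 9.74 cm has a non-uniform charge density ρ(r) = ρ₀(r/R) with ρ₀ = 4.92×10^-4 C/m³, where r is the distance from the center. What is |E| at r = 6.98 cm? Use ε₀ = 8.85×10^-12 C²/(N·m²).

Symmetry ⇒ E = E(r) r̂. Gaussian sphere of radius r = 6.98 cm (r < R).
Integrate the density: Q_enc = 4π ∫₀^r ρ₀(r'/R)^1 r'² dr' = 4πρ₀ r^4/(4·R) = 3.767×10^-7 C.
Since E is radial and uniform over the Gaussian sphere, Φ = E·4πr² = Q_enc/ε₀.
E = |Q_enc|/(4πε₀r²) = (3.767×10^-7)/(4π·8.85×10^-12·(0.0698)²) = 6.95×10^5 N/C.

E = 6.95×10^5 N/C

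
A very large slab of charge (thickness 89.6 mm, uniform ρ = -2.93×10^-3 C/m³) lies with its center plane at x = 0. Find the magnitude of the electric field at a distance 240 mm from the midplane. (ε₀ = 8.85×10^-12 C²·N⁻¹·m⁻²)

The point |x| = 240 mm lies outside the slab (half-thickness 0.0448 m). A symmetric pillbox spanning the full slab encloses Q_enc = ρ·d·A.
Flux = 2EA ⇒ E = |ρ|d/(2ε₀), independent of distance outside.
E = (2.93×10^-3)(0.0896)/(2·8.85×10^-12) = 1.48×10^7 N/C.

E ≈ 1.48×10^7 V/m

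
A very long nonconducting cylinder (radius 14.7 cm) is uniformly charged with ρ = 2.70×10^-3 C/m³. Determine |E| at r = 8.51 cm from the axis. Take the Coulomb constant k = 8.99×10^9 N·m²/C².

By cylindrical symmetry E is radial; use a coaxial Gaussian cylinder of radius 8.51 cm and length L (r < R).
Charge inside radius r per length L is ρ·πr²·L, so λ_enc = ρπr² = 6.143e-5 C/m.
Applying ∮E·dA = Q_enc/ε₀ with the end caps contributing no flux:
E = 2k|λ_enc|/r = 2(8.99×10^9)(6.143×10^-5)/(0.0851) = 1.30×10^7 N/C.

|E| = 1.30e7 N/C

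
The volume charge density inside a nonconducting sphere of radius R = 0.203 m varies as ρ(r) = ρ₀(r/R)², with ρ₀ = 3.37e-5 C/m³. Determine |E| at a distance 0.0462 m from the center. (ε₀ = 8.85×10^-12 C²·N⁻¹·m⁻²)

Symmetry ⇒ E = E(r) r̂. Gaussian sphere of radius r = 0.0462 m (r < R).
Integrate the density: Q_enc = 4π ∫₀^r ρ₀(r'/R)^2 r'² dr' = 4πρ₀ r^5/(5·R²) = 4.326×10^-10 C.
Gauss's law: E·4πr² = Q_enc/ε₀.
E = |Q_enc|/(4πε₀r²) = (4.326×10^-10)/(4π·8.85×10^-12·(0.0462)²) = 1.82×10^3 N/C.

1.82×10^3 N/C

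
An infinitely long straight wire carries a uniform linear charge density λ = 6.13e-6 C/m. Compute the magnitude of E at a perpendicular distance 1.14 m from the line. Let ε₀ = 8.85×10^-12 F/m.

|E| = 9.67×10^4 N/C

Choose a coaxial cylinder of radius r = 1.14 m (arbitrary length L) as the Gaussian surface.
Q_enc = λL, so λ_enc = 6.13e-6 C/m.
Since E is radial and uniform over the curved surface, Φ = E·2πrL = Q_enc/ε₀ = λ_enc L/ε₀.
E = |λ_enc|/(2πε₀r) = (6.13×10^-6)/(2π·8.85×10^-12·1.14) = 9.67×10^4 N/C.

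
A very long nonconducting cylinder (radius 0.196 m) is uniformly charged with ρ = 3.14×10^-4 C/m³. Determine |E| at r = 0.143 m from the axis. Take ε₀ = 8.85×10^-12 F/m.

2.54e6 N/C

Coaxial Gaussian cylinder, radius r = 0.143 m, length L (r < R).
Charge inside radius r per length L is ρ·πr²·L, so λ_enc = ρπr² = 2.017×10^-5 C/m.
Since E is radial and uniform over the curved surface, Φ = E·2πrL = Q_enc/ε₀ = λ_enc L/ε₀.
E = |λ_enc|/(2πε₀r) = (2.017×10^-5)/(2π·8.85×10^-12·0.143) = 2.54×10^6 N/C.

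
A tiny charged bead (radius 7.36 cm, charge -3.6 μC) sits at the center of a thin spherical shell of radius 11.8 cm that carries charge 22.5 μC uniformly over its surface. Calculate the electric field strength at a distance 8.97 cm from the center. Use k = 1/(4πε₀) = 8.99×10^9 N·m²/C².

Symmetry ⇒ E = E(r) r̂. Gaussian sphere of radius r = 8.97 cm (between the bodies, 7.36 cm < r < 11.8 cm).
The shell at 11.8 cm lies outside the Gaussian surface, so Q_enc = -3.6 μC = -3.60e-6 C.
Gauss's law: E·4πr² = Q_enc/ε₀.
E = k|Q_enc|/r² = (8.99×10^9)(3.60×10^-6)/(0.0897)² = 4.02×10^6 N/C.

|E| ≈ 4.02e6 N/C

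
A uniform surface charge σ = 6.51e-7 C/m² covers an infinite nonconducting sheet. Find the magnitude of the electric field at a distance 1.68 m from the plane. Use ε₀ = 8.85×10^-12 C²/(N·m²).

By planar symmetry E is perpendicular to the sheet and uniform; use a Gaussian pillbox with flat faces of area A on each side of the sheet.
Flux Φ = 2EA and Q_enc = σA, so 2EA = σA/ε₀ ⇒ E = |σ|/(2ε₀), independent of distance.
E = |σ|/(2ε₀) = (6.51×10^-7)/(2·8.85×10^-12) = 3.68e4 N/C.

3.68×10^4 N/C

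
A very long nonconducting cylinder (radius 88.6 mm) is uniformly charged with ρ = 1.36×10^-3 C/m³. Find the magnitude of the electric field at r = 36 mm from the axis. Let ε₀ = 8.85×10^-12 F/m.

E ≈ 2.77×10^6 N/C

By cylindrical symmetry E is radial; use a coaxial Gaussian cylinder of radius 36 mm and length L (r < R).
Enclosed charge per unit length: λ_enc = ρ·πr² = (1.36×10^-3)π(0.036)² = 5.537×10^-6 C/m.
Gauss's law: E·2πrL = λ_enc L/ε₀.
E = |λ_enc|/(2πε₀r) = (5.537×10^-6)/(2π·8.85×10^-12·0.036) = 2.77×10^6 N/C.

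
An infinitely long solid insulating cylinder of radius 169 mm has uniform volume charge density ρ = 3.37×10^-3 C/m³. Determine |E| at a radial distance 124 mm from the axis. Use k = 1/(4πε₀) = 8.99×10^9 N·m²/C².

Coaxial Gaussian cylinder, radius r = 124 mm, length L (r < R).
Charge inside radius r per length L is ρ·πr²·L, so λ_enc = ρπr² = 1.628×10^-4 C/m.
Applying ∮E·dA = Q_enc/ε₀ with the end caps contributing no flux:
E = 2k|λ_enc|/r = 2(8.99×10^9)(1.628×10^-4)/(0.124) = 2.36e7 N/C.

|E| ≈ 2.36×10^7 N/C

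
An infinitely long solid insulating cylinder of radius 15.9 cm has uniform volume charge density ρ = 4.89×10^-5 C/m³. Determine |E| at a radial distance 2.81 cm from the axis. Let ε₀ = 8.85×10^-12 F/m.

7.76e4 N/C

Coaxial Gaussian cylinder, radius r = 2.81 cm, length L (r < R).
Charge inside radius r per length L is ρ·πr²·L, so λ_enc = ρπr² = 1.213×10^-7 C/m.
Gauss's law: E·2πrL = λ_enc L/ε₀.
E = |λ_enc|/(2πε₀r) = (1.213e-7)/(2π·8.85×10^-12·0.0281) = 7.76×10^4 N/C.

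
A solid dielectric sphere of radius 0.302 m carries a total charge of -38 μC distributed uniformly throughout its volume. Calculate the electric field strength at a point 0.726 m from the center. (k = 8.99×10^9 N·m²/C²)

E ≈ 6.48×10^5 V/m

Use a concentric Gaussian sphere at r = 0.726 m (r > R, so the entire charge is enclosed).
Q_enc = -38 μC = -3.80×10^-5 C.
Gauss's law: E·4πr² = Q_enc/ε₀.
E = k|Q_enc|/r² = (8.99×10^9)(3.80e-5)/(0.726)² = 6.48×10^5 N/C.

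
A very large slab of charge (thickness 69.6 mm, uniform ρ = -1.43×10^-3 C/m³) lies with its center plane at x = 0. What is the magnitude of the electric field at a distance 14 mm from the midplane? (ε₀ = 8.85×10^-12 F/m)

|E| ≈ 2.26×10^6 V/m

By symmetry E is perpendicular to the slab. A Gaussian pillbox from −14 mm to +14 mm (face area A) lies entirely within the slab.
Q_enc = ρ·(2x)·A and flux = 2EA, so 2EA = 2ρxA/ε₀ ⇒ E = |ρ|x/ε₀.
E = (1.43e-3)(0.014)/(8.85×10^-12) = 2.26×10^6 N/C.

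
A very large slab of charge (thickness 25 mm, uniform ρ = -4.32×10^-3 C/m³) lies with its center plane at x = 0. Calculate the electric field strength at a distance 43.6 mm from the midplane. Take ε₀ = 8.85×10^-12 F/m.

|E| ≈ 6.10e6 V/m

The point |x| = 43.6 mm lies outside the slab (half-thickness 0.0125 m). A symmetric pillbox spanning the full slab encloses Q_enc = ρ·d·A.
Flux = 2EA ⇒ E = |ρ|d/(2ε₀), independent of distance outside.
E = (4.32×10^-3)(0.025)/(2·8.85×10^-12) = 6.10e6 N/C.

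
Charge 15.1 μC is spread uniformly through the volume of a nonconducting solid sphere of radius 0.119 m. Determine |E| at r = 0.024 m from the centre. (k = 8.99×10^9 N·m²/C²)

Take a concentric spherical Gaussian surface of radius r = 0.024 m (r < R).
Only the charge within r is enclosed: Q_enc = Q·(r/R)³ = (15.1 μC)·(0.024 m/0.119 m)³ = 1.239e-7 C.
Gauss's law: E·4πr² = Q_enc/ε₀.
E = k|Q_enc|/r² = (8.99×10^9)(1.239×10^-7)/(0.024)² = 1.93e6 N/C.

1.93e6 N/C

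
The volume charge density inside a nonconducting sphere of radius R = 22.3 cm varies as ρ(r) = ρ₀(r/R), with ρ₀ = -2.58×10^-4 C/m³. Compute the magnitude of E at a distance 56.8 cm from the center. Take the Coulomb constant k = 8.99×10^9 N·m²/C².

Symmetry ⇒ E = E(r) r̂. Gaussian sphere of radius r = 56.8 cm (r > R, all charge enclosed).
Q_enc = 4π ∫₀^R ρ₀(r'/R)^1 r'² dr' = 4πρ₀R³/4 = -8.988×10^-6 C.
Applying ∮E·dA = Q_enc/ε₀ with Φ = E(4πr²):
E = k|Q_enc|/r² = (8.99×10^9)(8.988×10^-6)/(0.568)² = 2.50×10^5 N/C.

E = 2.50e5 N/C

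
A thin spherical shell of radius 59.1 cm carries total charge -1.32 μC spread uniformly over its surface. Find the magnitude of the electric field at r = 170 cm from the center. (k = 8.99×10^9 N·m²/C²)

By spherical symmetry E is radial; choose a Gaussian sphere of radius r = 170 cm (r > 59.1 cm).
The entire shell is enclosed: Q_enc = -1.32e-6 C.
Since E is radial and uniform over the Gaussian sphere, Φ = E·4πr² = Q_enc/ε₀.
E = k|Q_enc|/r² = (8.99×10^9)(1.32e-6)/(1.7)² = 4.11e3 N/C.

4.11×10^3 N/C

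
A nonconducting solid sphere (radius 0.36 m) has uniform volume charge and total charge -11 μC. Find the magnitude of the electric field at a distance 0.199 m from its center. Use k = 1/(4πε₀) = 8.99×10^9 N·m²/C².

|E| = 4.22×10^5 V/m

By spherical symmetry E is radial; choose a Gaussian sphere of radius r = 0.199 m (r < R).
For a uniform sphere the enclosed fraction is (r/R)³, so Q_enc = (-11 μC)(0.199/0.36)³ = -1.858×10^-6 C.
Applying ∮E·dA = Q_enc/ε₀ with Φ = E(4πr²):
E = k|Q_enc|/r² = (8.99×10^9)(1.858e-6)/(0.199)² = 4.22e5 N/C.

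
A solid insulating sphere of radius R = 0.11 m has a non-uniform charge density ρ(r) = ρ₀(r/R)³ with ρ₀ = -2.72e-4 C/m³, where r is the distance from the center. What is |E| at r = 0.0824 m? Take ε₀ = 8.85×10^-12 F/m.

|E| = 1.77×10^5 N/C

Use a concentric Gaussian sphere at r = 0.0824 m (r < R).
Q_enc = ∫₀^r ρ(r')·4πr'² dr' = (4πρ₀/R³) ∫₀^r r'^5 dr' = 4πρ₀ r^6/(6·R³) = -1.34×10^-7 C.
By Gauss's law, ∮E·dA = E·4πr² = Q_enc/ε₀.
E = |Q_enc|/(4πε₀r²) = (1.34×10^-7)/(4π·8.85×10^-12·(0.0824)²) = 1.77e5 N/C.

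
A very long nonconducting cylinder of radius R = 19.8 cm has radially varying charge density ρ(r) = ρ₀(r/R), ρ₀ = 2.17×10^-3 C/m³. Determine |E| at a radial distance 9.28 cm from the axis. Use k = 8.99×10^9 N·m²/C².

E ≈ 3.55e6 N/C

Choose a coaxial cylinder of radius r = 9.28 cm (arbitrary length L) as the Gaussian surface (r < R).
Integrating ρ over the cross-section to radius r: λ_enc = (2πρ₀/R) ∫₀^r r'^2 dr' = 2πρ₀ r^3/(3·R) = 1.834×10^-5 C/m.
Applying ∮E·dA = Q_enc/ε₀ with the end caps contributing no flux:
E = 2k|λ_enc|/r = 2(8.99×10^9)(1.834×10^-5)/(0.0928) = 3.55×10^6 N/C.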